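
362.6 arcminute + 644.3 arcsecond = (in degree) 1 arcminute = 0.00029088821 rad, so 362.6 arcminute = 362.6 * 0.00029088821 = 0.10547606 rad. 1 arcsecond = 4.8481368e-06 rad, so 644.3 arcsecond = 644.3 * 4.8481368e-06 = 0.0031236545 rad. Sum: 0.10547606 + 0.0031236545 = 0.10859972 rad. 1 degree = 0.017453293 rad, so 0.10859972 rad = 0.10859972 / 0.017453293 = 6.2223056 degree ≈ 6.222 degree (4 s.f.). Final answer: 6.222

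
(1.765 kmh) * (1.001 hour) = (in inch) 1 kmh = 0.27777778 m/s, so 1.765 kmh = 1.765 * 0.27777778 = 0.49027778 m/s. 1 hour = 3600 s, so 1.001 hour = 1.001 * 3600 = 3603.6 s. Combine: 0.49027778 m/s * 3603.6 s = 1766.765 m. 1 inch = 0.0254 m, so 1766.765 m = 1766.765 / 0.0254 = 69557.677 inch ≈ 6.956e+04 inch (4 s.f.). Final answer: 6.956e+04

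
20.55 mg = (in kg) 1 mg = 1e-06 kg, so 20.55 mg = 20.55 * 1e-06 = 2.055e-05 kg. Result: 2.055e-05 kg. Final answer: 2.055e-05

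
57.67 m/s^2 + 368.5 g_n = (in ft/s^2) 1.205e+04. Check: 57.67 m/s^2 is already in m/s^2. 1 g_n = 9.80665 m/s^2, so 368.5 g_n = 368.5 * 9.80665 = 3613.7505 m/s^2. Sum: 57.67 + 3613.7505 = 3671.4205 m/s^2. 1 ft/s^2 = 0.3048 m/s^2, so 3671.4205 m/s^2 = 3671.4205 / 0.3048 = 12045.343 ft/s^2 ≈ 1.205e+04 ft/s^2 (4 s.f.).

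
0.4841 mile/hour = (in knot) 1 mile/hour = 0.44704 m/s, so 0.4841 mile/hour = 0.4841 * 0.44704 = 0.21641206 m/s. 1 knot = 0.51444444 m/s, so 0.21641206 m/s = 0.21641206 / 0.51444444 = 0.4206714 knot ≈ 0.4207 knot (4 s.f.). Final answer: 0.4207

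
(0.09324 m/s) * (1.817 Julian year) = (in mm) 5.346e+09. Check: 0.09324 m/s is already in m/s. 1 Julian year = 31557600 s, so 1.817 Julian year = 1.817 * 31557600 = 57340159 s. Combine: 0.09324 m/s * 57340159 s = 5346396.4 m. 1 mm = 0.001 m, so 5346396.4 m = 5346396.4 / 0.001 = 5.3463964e+09 mm ≈ 5.346e+09 mm (4 s.f.).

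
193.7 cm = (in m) 1 cm = 0.01 m, so 193.7 cm = 193.7 * 0.01 = 1.937 m. Result: 1.937 m. Final answer: 1.937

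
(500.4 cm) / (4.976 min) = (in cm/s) 1 cm = 0.01 m, so 500.4 cm = 500.4 * 0.01 = 5.004 m. 1 min = 60 s, so 4.976 min = 4.976 * 60 = 298.56 s. Combine: 5.004 m / 298.56 s = 0.01676045 m/s. 1 cm/s = 0.01 m/s, so 0.01676045 m/s = 0.01676045 / 0.01 = 1.676045 cm/s ≈ 1.676 cm/s (4 s.f.). Final answer: 1.676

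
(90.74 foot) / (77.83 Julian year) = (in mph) 1 foot = 0.3048 m, so 90.74 foot = 90.74 * 0.3048 = 27.657552 m. 1 Julian year = 31557600 s, so 77.83 Julian year = 77.83 * 31557600 = 2.456128e+09 s. Combine: 27.657552 m / 2.456128e+09 s = 1.1260631e-08 m/s. 1 mph = 0.44704 m/s, so 1.1260631e-08 m/s = 1.1260631e-08 / 0.44704 = 2.5189315e-08 mph ≈ 2.519e-08 mph (4 s.f.). Final answer: 2.519e-08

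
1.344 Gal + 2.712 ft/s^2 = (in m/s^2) 0.8401. Check: 1 Gal = 0.01 m/s^2, so 1.344 Gal = 1.344 * 0.01 = 0.01344 m/s^2. 1 ft/s^2 = 0.3048 m/s^2, so 2.712 ft/s^2 = 2.712 * 0.3048 = 0.8266176 m/s^2. Sum: 0.01344 + 0.8266176 = 0.8400576 m/s^2. Result: 0.8400576 m/s^2 ≈ 0.8401 m/s^2 (4 s.f.).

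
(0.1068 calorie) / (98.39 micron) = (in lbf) 1021. Check: 1 calorie = 4.184 J, so 0.1068 calorie = 0.1068 * 4.184 = 0.4468512 J. 1 micron = 1e-06 m, so 98.39 micron = 98.39 * 1e-06 = 9.839e-05 m. Combine: 0.4468512 J / 9.839e-05 m = 4541.6323 N. 1 lbf = 4.4482216 N, so 4541.6323 N = 4541.6323 / 4.4482216 = 1020.9996 lbf ≈ 1021 lbf (4 s.f.).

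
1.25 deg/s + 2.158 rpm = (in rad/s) 0.2478. Check: 1 deg/s = 0.017453293 rad/s, so 1.25 deg/s = 1.25 * 0.017453293 = 0.021816616 rad/s. 1 rpm = 0.10471976 rad/s, so 2.158 rpm = 2.158 * 0.10471976 = 0.22598523 rad/s. Sum: 0.021816616 + 0.22598523 = 0.24780185 rad/s. Result: 0.24780185 rad/s ≈ 0.2478 rad/s (4 s.f.).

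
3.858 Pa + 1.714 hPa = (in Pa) 175.3. Check: 3.858 Pa is already in Pa. 1 hPa = 100 Pa, so 1.714 hPa = 1.714 * 100 = 171.4 Pa. Sum: 3.858 + 171.4 = 175.258 Pa. Result: 175.258 Pa ≈ 175.3 Pa (4 s.f.).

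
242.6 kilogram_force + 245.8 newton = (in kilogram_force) 267.7. Check: 1 kilogram_force = 9.80665 N, so 242.6 kilogram_force = 242.6 * 9.80665 = 2379.0933 N. 245.8 newton = 245.8 N. Sum: 2379.0933 + 245.8 = 2624.8933 N. 1 kilogram_force = 9.80665 N, so 2624.8933 N = 2624.8933 / 9.80665 = 267.66462 kilogram_force ≈ 267.7 kilogram_force (4 s.f.).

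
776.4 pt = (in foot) 1 pt = 0.00035277778 m, so 776.4 pt = 776.4 * 0.00035277778 = 0.27389667 m. 1 foot = 0.3048 m, so 0.27389667 m = 0.27389667 / 0.3048 = 0.89861111 foot ≈ 0.8986 foot (4 s.f.). Final answer: 0.8986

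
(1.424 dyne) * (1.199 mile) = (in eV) 1 dyne = 1e-05 N, so 1.424 dyne = 1.424 * 1e-05 = 1.424e-05 N. 1 mile = 1609.344 m, so 1.199 mile = 1.199 * 1609.344 = 1929.6035 m. Combine: 1.424e-05 N * 1929.6035 m = 0.027477553 J. 1 eV = 1.6021766e-19 J, so 0.027477553 J = 0.027477553 / 1.6021766e-19 = 1.715014e+17 eV ≈ 1.715e+17 eV (4 s.f.). Final answer: 1.715e+17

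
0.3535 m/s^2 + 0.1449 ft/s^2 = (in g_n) 0.04055. Check: 0.3535 m/s^2 is already in m/s^2. 1 ft/s^2 = 0.3048 m/s^2, so 0.1449 ft/s^2 = 0.1449 * 0.3048 = 0.04416552 m/s^2. Sum: 0.3535 + 0.04416552 = 0.39766552 m/s^2. 1 g_n = 9.80665 m/s^2, so 0.39766552 m/s^2 = 0.39766552 / 9.80665 = 0.040550598 g_n ≈ 0.04055 g_n (4 s.f.).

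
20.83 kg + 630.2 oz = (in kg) 38.7. Check: 20.83 kg is already in kg. 1 oz = 0.028349523 kg, so 630.2 oz = 630.2 * 0.028349523 = 17.865869 kg. Sum: 20.83 + 17.865869 = 38.695869 kg. Result: 38.695869 kg ≈ 38.7 kg (4 s.f.).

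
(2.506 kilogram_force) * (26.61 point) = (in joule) 1 kilogram_force = 9.80665 N, so 2.506 kilogram_force = 2.506 * 9.80665 = 24.575465 N. 1 point = 0.00035277778 m, so 26.61 point = 26.61 * 0.00035277778 = 0.0093874167 m. Combine: 24.575465 N * 0.0093874167 m = 0.23070013 J. 0.23070013 J = 0.23070013 joule ≈ 0.2307 joule (4 s.f.). Final answer: 0.2307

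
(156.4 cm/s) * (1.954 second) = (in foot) 1 cm/s = 0.01 m/s, so 156.4 cm/s = 156.4 * 0.01 = 1.564 m/s. 1.954 second = 1.954 s. Combine: 1.564 m/s * 1.954 s = 3.056056 m. 1 foot = 0.3048 m, so 3.056056 m = 3.056056 / 0.3048 = 10.02643 foot ≈ 10.03 foot (4 s.f.). Final answer: 10.03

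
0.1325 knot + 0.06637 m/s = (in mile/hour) 0.3009. Check: 1 knot = 0.51444444 m/s, so 0.1325 knot = 0.1325 * 0.51444444 = 0.068163889 m/s. 0.06637 m/s is already in m/s. Sum: 0.068163889 + 0.06637 = 0.13453389 m/s. 1 mile/hour = 0.44704 m/s, so 0.13453389 m/s = 0.13453389 / 0.44704 = 0.30094374 mile/hour ≈ 0.3009 mile/hour (4 s.f.).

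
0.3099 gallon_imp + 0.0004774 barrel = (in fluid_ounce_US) 50.2. Check: 1 gallon_imp = 0.00454609 m^3, so 0.3099 gallon_imp = 0.3099 * 0.00454609 = 0.0014088333 m^3. 1 barrel = 0.15898729 m^3, so 0.0004774 barrel = 0.0004774 * 0.15898729 = 7.5900535e-05 m^3. Sum: 0.0014088333 + 7.5900535e-05 = 0.0014847338 m^3. 1 fluid_ounce_US = 2.957353e-05 m^3, so 0.0014847338 m^3 = 0.0014847338 / 2.957353e-05 = 50.204823 fluid_ounce_US ≈ 50.2 fluid_ounce_US (4 s.f.).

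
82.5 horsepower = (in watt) 6.152e+04. Check: 1 horsepower = 745.69987 W, so 82.5 horsepower = 82.5 * 745.69987 = 61520.239 W. 61520.239 W = 61520.239 watt ≈ 6.152e+04 watt (4 s.f.).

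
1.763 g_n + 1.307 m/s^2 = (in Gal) 1860. Check: 1 g_n = 9.80665 m/s^2, so 1.763 g_n = 1.763 * 9.80665 = 17.289124 m/s^2. 1.307 m/s^2 is already in m/s^2. Sum: 17.289124 + 1.307 = 18.596124 m/s^2. 1 Gal = 0.01 m/s^2, so 18.596124 m/s^2 = 18.596124 / 0.01 = 1859.6124 Gal ≈ 1860 Gal (4 s.f.).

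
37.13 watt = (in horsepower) 37.13 watt = 37.13 W. 1 horsepower = 745.69987 W, so 37.13 W = 37.13 / 745.69987 = 0.04979215 horsepower ≈ 0.04979 horsepower (4 s.f.). Final answer: 0.04979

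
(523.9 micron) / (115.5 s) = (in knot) 8.817e-06. Check: 1 micron = 1e-06 m, so 523.9 micron = 523.9 * 1e-06 = 0.0005239 m. 115.5 s is already in s. Combine: 0.0005239 m / 115.5 s = 4.5359307e-06 m/s. 1 knot = 0.51444444 m/s, so 4.5359307e-06 m/s = 4.5359307e-06 / 0.51444444 = 8.817144e-06 knot ≈ 8.817e-06 knot (4 s.f.).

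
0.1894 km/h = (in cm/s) 1 km/h = 0.27777778 m/s, so 0.1894 km/h = 0.1894 * 0.27777778 = 0.052611111 m/s. 1 cm/s = 0.01 m/s, so 0.052611111 m/s = 0.052611111 / 0.01 = 5.2611111 cm/s ≈ 5.261 cm/s (4 s.f.). Final answer: 5.261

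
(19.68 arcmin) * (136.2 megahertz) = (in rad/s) 1 arcmin = 0.00029088821 rad, so 19.68 arcmin = 19.68 * 0.00029088821 = 0.0057246799 rad. 1 megahertz = 1000000 Hz, so 136.2 megahertz = 136.2 * 1000000 = 1.362e+08 Hz. Combine: 0.0057246799 rad * 1.362e+08 Hz = 779701.41 rad/s. Result: 779701.41 rad/s ≈ 7.797e+05 rad/s (4 s.f.). Final answer: 7.797e+05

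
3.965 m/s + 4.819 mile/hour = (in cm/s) 611.9. Check: 3.965 m/s is already in m/s. 1 mile/hour = 0.44704 m/s, so 4.819 mile/hour = 4.819 * 0.44704 = 2.1542858 m/s. Sum: 3.965 + 2.1542858 = 6.1192858 m/s. 1 cm/s = 0.01 m/s, so 6.1192858 m/s = 6.1192858 / 0.01 = 611.92858 cm/s ≈ 611.9 cm/s (4 s.f.).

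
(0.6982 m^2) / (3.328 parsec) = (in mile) 4.225e-21. Check: 0.6982 m^2 is already in m^2. 1 parsec = 3.0856776e+16 m, so 3.328 parsec = 3.328 * 3.0856776e+16 = 1.0269135e+17 m. Combine: 0.6982 m^2 / 1.0269135e+17 m = 6.7990147e-18 m. 1 mile = 1609.344 m, so 6.7990147e-18 m = 6.7990147e-18 / 1609.344 = 4.2247119e-21 mile ≈ 4.225e-21 mile (4 s.f.).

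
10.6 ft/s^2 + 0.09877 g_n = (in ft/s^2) 1 ft/s^2 = 0.3048 m/s^2, so 10.6 ft/s^2 = 10.6 * 0.3048 = 3.23088 m/s^2. 1 g_n = 9.80665 m/s^2, so 0.09877 g_n = 0.09877 * 9.80665 = 0.96860282 m/s^2. Sum: 3.23088 + 0.96860282 = 4.1994828 m/s^2. 1 ft/s^2 = 0.3048 m/s^2, so 4.1994828 m/s^2 = 4.1994828 / 0.3048 = 13.777831 ft/s^2 ≈ 13.78 ft/s^2 (4 s.f.). Final answer: 13.78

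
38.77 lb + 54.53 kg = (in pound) 159. Check: 1 lb = 0.45359237 kg, so 38.77 lb = 38.77 * 0.45359237 = 17.585776 kg. 54.53 kg is already in kg. Sum: 17.585776 + 54.53 = 72.115776 kg. 1 pound = 0.45359237 kg, so 72.115776 kg = 72.115776 / 0.45359237 = 158.98807 pound ≈ 159 pound (4 s.f.).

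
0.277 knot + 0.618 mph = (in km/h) 1.508. Check: 1 knot = 0.51444444 m/s, so 0.277 knot = 0.277 * 0.51444444 = 0.14250111 m/s. 1 mph = 0.44704 m/s, so 0.618 mph = 0.618 * 0.44704 = 0.27627072 m/s. Sum: 0.14250111 + 0.27627072 = 0.41877183 m/s. 1 km/h = 0.27777778 m/s, so 0.41877183 m/s = 0.41877183 / 0.27777778 = 1.5075786 km/h ≈ 1.508 km/h (4 s.f.).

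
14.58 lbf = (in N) 64.86. Check: 1 lbf = 4.4482216 N, so 14.58 lbf = 14.58 * 4.4482216 = 64.855071 N. Result: 64.855071 N ≈ 64.86 N (4 s.f.).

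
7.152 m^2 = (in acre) 0.001767. Check: 1 acre = 4046.8564 m^2, so 7.152 m^2 = 7.152 / 4046.8564 = 0.0017672977 acre ≈ 0.001767 acre (4 s.f.).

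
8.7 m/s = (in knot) 16.91. Check: 1 knot = 0.51444444 m/s, so 8.7 m/s = 8.7 / 0.51444444 = 16.911447 knot ≈ 16.91 knot (4 s.f.).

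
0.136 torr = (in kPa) 0.01813. Check: 1 torr = 133.32237 Pa, so 0.136 torr = 0.136 * 133.32237 = 18.131842 Pa. 1 kPa = 1000 Pa, so 18.131842 Pa = 18.131842 / 1000 = 0.018131842 kPa ≈ 0.01813 kPa (4 s.f.).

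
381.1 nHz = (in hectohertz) 1 nHz = 1e-09 Hz, so 381.1 nHz = 381.1 * 1e-09 = 3.811e-07 Hz. 1 hectohertz = 100 Hz, so 3.811e-07 Hz = 3.811e-07 / 100 = 3.811e-09 hectohertz. Final answer: 3.811e-09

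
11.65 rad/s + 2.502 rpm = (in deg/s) 11.65 rad/s is already in rad/s. 1 rpm = 0.10471976 rad/s, so 2.502 rpm = 2.502 * 0.10471976 = 0.26200883 rad/s. Sum: 11.65 + 0.26200883 = 11.912009 rad/s. 1 deg/s = 0.017453293 rad/s, so 11.912009 rad/s = 11.912009 / 0.017453293 = 682.50783 deg/s ≈ 682.5 deg/s (4 s.f.). Final answer: 682.5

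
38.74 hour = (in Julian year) 0.004419. Check: 1 hour = 3600 s, so 38.74 hour = 38.74 * 3600 = 139464 s. 1 Julian year = 31557600 s, so 139464 s = 139464 / 31557600 = 0.0044193475 Julian year ≈ 0.004419 Julian year (4 s.f.).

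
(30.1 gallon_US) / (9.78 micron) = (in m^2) 1 gallon_US = 0.0037854118 m^3, so 30.1 gallon_US = 30.1 * 0.0037854118 = 0.11394089 m^3. 1 micron = 1e-06 m, so 9.78 micron = 9.78 * 1e-06 = 9.78e-06 m. Combine: 0.11394089 m^3 / 9.78e-06 m = 11650.398 m^2. Result: 11650.398 m^2 ≈ 1.165e+04 m^2 (4 s.f.). Final answer: 1.165e+04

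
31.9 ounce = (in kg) 0.9043. Check: 1 ounce = 0.028349523 kg, so 31.9 ounce = 31.9 * 0.028349523 = 0.90434979 kg. Result: 0.90434979 kg ≈ 0.9043 kg (4 s.f.).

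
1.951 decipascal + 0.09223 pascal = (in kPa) 0.0002873. Check: 1 decipascal = 0.1 Pa, so 1.951 decipascal = 1.951 * 0.1 = 0.1951 Pa. 0.09223 pascal = 0.09223 Pa. Sum: 0.1951 + 0.09223 = 0.28733 Pa. 1 kPa = 1000 Pa, so 0.28733 Pa = 0.28733 / 1000 = 0.00028733 kPa ≈ 0.0002873 kPa (4 s.f.).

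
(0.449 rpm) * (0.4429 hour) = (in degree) 1 rpm = 0.10471976 rad/s, so 0.449 rpm = 0.449 * 0.10471976 = 0.04701917 rad/s. 1 hour = 3600 s, so 0.4429 hour = 0.4429 * 3600 = 1594.44 s. Combine: 0.04701917 rad/s * 1594.44 s = 74.969245 rad. 1 degree = 0.017453293 rad, so 74.969245 rad = 74.969245 / 0.017453293 = 4295.4214 degree ≈ 4295 degree (4 s.f.). Final answer: 4295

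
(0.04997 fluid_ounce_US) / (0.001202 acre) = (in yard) 1 fluid_ounce_US = 2.957353e-05 m^3, so 0.04997 fluid_ounce_US = 0.04997 * 2.957353e-05 = 1.4777893e-06 m^3. 1 acre = 4046.8564 m^2, so 0.001202 acre = 0.001202 * 4046.8564 = 4.8643214 m^2. Combine: 1.4777893e-06 m^3 / 4.8643214 m^2 = 3.0380173e-07 m. 1 yard = 0.9144 m, so 3.0380173e-07 m = 3.0380173e-07 / 0.9144 = 3.3224161e-07 yard ≈ 3.322e-07 yard (4 s.f.). Final answer: 3.322e-07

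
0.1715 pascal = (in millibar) 0.1715 pascal = 0.1715 Pa. 1 millibar = 100 Pa, so 0.1715 Pa = 0.1715 / 100 = 0.001715 millibar. Final answer: 0.001715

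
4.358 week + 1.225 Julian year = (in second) 4.129e+07. Check: 1 week = 604800 s, so 4.358 week = 4.358 * 604800 = 2635718.4 s. 1 Julian year = 31557600 s, so 1.225 Julian year = 1.225 * 31557600 = 38658060 s. Sum: 2635718.4 + 38658060 = 41293778 s. 41293778 s = 41293778 second ≈ 4.129e+07 second (4 s.f.).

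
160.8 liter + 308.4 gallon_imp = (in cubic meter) 1 liter = 0.001 m^3, so 160.8 liter = 160.8 * 0.001 = 0.1608 m^3. 1 gallon_imp = 0.00454609 m^3, so 308.4 gallon_imp = 308.4 * 0.00454609 = 1.4020142 m^3. Sum: 0.1608 + 1.4020142 = 1.5628142 m^3. 1.5628142 m^3 = 1.5628142 cubic meter ≈ 1.563 cubic meter (4 s.f.). Final answer: 1.563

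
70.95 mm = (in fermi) 1 mm = 0.001 m, so 70.95 mm = 70.95 * 0.001 = 0.07095 m. 1 fermi = 1e-15 m, so 0.07095 m = 0.07095 / 1e-15 = 7.095e+13 fermi. Final answer: 7.095e+13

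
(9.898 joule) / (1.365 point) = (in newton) 2.055e+04. Check: 9.898 joule = 9.898 J. 1 point = 0.00035277778 m, so 1.365 point = 1.365 * 0.00035277778 = 0.00048154167 m. Combine: 9.898 J / 0.00048154167 m = 20554.815 N. 20554.815 N = 20554.815 newton ≈ 2.055e+04 newton (4 s.f.).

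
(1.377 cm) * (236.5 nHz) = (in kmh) 1.172e-08. Check: 1 cm = 0.01 m, so 1.377 cm = 1.377 * 0.01 = 0.01377 m. 1 nHz = 1e-09 Hz, so 236.5 nHz = 236.5 * 1e-09 = 2.365e-07 Hz. Combine: 0.01377 m * 2.365e-07 Hz = 3.256605e-09 m/s. 1 kmh = 0.27777778 m/s, so 3.256605e-09 m/s = 3.256605e-09 / 0.27777778 = 1.1723778e-08 kmh ≈ 1.172e-08 kmh (4 s.f.).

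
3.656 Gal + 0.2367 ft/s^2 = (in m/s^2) 1 Gal = 0.01 m/s^2, so 3.656 Gal = 3.656 * 0.01 = 0.03656 m/s^2. 1 ft/s^2 = 0.3048 m/s^2, so 0.2367 ft/s^2 = 0.2367 * 0.3048 = 0.07214616 m/s^2. Sum: 0.03656 + 0.07214616 = 0.10870616 m/s^2. Result: 0.10870616 m/s^2 ≈ 0.1087 m/s^2 (4 s.f.). Final answer: 0.1087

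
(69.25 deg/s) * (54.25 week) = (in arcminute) 1 deg/s = 0.017453293 rad/s, so 69.25 deg/s = 69.25 * 0.017453293 = 1.2086405 rad/s. 1 week = 604800 s, so 54.25 week = 54.25 * 604800 = 32810400 s. Combine: 1.2086405 rad/s * 32810400 s = 39655978 rad. 1 arcminute = 0.00029088821 rad, so 39655978 rad = 39655978 / 0.00029088821 = 1.3632721e+11 arcminute ≈ 1.363e+11 arcminute (4 s.f.). Final answer: 1.363e+11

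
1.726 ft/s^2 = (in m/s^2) 1 ft/s^2 = 0.3048 m/s^2, so 1.726 ft/s^2 = 1.726 * 0.3048 = 0.5260848 m/s^2. Result: 0.5260848 m/s^2 ≈ 0.5261 m/s^2 (4 s.f.). Final answer: 0.5261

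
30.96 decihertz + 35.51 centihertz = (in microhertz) 1 decihertz = 0.1 Hz, so 30.96 decihertz = 30.96 * 0.1 = 3.096 Hz. 1 centihertz = 0.01 Hz, so 35.51 centihertz = 35.51 * 0.01 = 0.3551 Hz. Sum: 3.096 + 0.3551 = 3.4511 Hz. 1 microhertz = 1e-06 Hz, so 3.4511 Hz = 3.4511 / 1e-06 = 3451100 microhertz ≈ 3.451e+06 microhertz (4 s.f.). Final answer: 3.451e+06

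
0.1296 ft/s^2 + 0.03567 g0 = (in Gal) 38.93. Check: 1 ft/s^2 = 0.3048 m/s^2, so 0.1296 ft/s^2 = 0.1296 * 0.3048 = 0.03950208 m/s^2. 1 g0 = 9.80665 m/s^2, so 0.03567 g0 = 0.03567 * 9.80665 = 0.34980321 m/s^2. Sum: 0.03950208 + 0.34980321 = 0.38930529 m/s^2. 1 Gal = 0.01 m/s^2, so 0.38930529 m/s^2 = 0.38930529 / 0.01 = 38.930529 Gal ≈ 38.93 Gal (4 s.f.).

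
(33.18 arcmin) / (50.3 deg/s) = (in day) 1 arcmin = 0.00029088821 rad, so 33.18 arcmin = 33.18 * 0.00029088821 = 0.0096516708 rad. 1 deg/s = 0.017453293 rad/s, so 50.3 deg/s = 50.3 * 0.017453293 = 0.87790061 rad/s. Combine: 0.0096516708 rad / 0.87790061 rad/s = 0.010994036 s. 1 day = 86400 s, so 0.010994036 s = 0.010994036 / 86400 = 1.2724578e-07 day ≈ 1.272e-07 day (4 s.f.). Final answer: 1.272e-07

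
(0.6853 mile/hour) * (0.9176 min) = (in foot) 1 mile/hour = 0.44704 m/s, so 0.6853 mile/hour = 0.6853 * 0.44704 = 0.30635651 m/s. 1 min = 60 s, so 0.9176 min = 0.9176 * 60 = 55.056 s. Combine: 0.30635651 m/s * 55.056 s = 16.866764 m. 1 foot = 0.3048 m, so 16.866764 m = 16.866764 / 0.3048 = 55.337153 foot ≈ 55.34 foot (4 s.f.). Final answer: 55.34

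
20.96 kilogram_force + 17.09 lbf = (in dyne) 2.816e+07. Check: 1 kilogram_force = 9.80665 N, so 20.96 kilogram_force = 20.96 * 9.80665 = 205.54738 N. 1 lbf = 4.4482216 N, so 17.09 lbf = 17.09 * 4.4482216 = 76.020107 N. Sum: 205.54738 + 76.020107 = 281.56749 N. 1 dyne = 1e-05 N, so 281.56749 N = 281.56749 / 1e-05 = 28156749 dyne ≈ 2.816e+07 dyne (4 s.f.).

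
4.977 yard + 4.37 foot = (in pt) 1.668e+04. Check: 1 yard = 0.9144 m, so 4.977 yard = 4.977 * 0.9144 = 4.5509688 m. 1 foot = 0.3048 m, so 4.37 foot = 4.37 * 0.3048 = 1.331976 m. Sum: 4.5509688 + 1.331976 = 5.8829448 m. 1 pt = 0.00035277778 m, so 5.8829448 m = 5.8829448 / 0.00035277778 = 16676.064 pt ≈ 1.668e+04 pt (4 s.f.).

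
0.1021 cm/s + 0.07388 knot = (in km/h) 0.1405. Check: 1 cm/s = 0.01 m/s, so 0.1021 cm/s = 0.1021 * 0.01 = 0.001021 m/s. 1 knot = 0.51444444 m/s, so 0.07388 knot = 0.07388 * 0.51444444 = 0.038007156 m/s. Sum: 0.001021 + 0.038007156 = 0.039028156 m/s. 1 km/h = 0.27777778 m/s, so 0.039028156 m/s = 0.039028156 / 0.27777778 = 0.14050136 km/h ≈ 0.1405 km/h (4 s.f.).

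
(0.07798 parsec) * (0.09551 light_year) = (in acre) 1 parsec = 3.0856776e+16 m, so 0.07798 parsec = 0.07798 * 3.0856776e+16 = 2.4062114e+15 m. 1 light_year = 9.4607305e+15 m, so 0.09551 light_year = 0.09551 * 9.4607305e+15 = 9.0359437e+14 m. Combine: 2.4062114e+15 m * 9.0359437e+14 m = 2.174239e+30 m^2. 1 acre = 4046.8564 m^2, so 2.174239e+30 m^2 = 2.174239e+30 / 4046.8564 = 5.3726617e+26 acre ≈ 5.373e+26 acre (4 s.f.). Final answer: 5.373e+26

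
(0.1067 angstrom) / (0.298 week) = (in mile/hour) 1 angstrom = 1e-10 m, so 0.1067 angstrom = 0.1067 * 1e-10 = 1.067e-11 m. 1 week = 604800 s, so 0.298 week = 0.298 * 604800 = 180230.4 s. Combine: 1.067e-11 m / 180230.4 s = 5.9201999e-17 m/s. 1 mile/hour = 0.44704 m/s, so 5.9201999e-17 m/s = 5.9201999e-17 / 0.44704 = 1.324311e-16 mile/hour ≈ 1.324e-16 mile/hour (4 s.f.). Final answer: 1.324e-16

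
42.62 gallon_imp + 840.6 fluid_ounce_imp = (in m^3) 1 gallon_imp = 0.00454609 m^3, so 42.62 gallon_imp = 42.62 * 0.00454609 = 0.19375436 m^3. 1 fluid_ounce_imp = 2.8413063e-05 m^3, so 840.6 fluid_ounce_imp = 840.6 * 2.8413063e-05 = 0.02388402 m^3. Sum: 0.19375436 + 0.02388402 = 0.21763838 m^3. Result: 0.21763838 m^3 ≈ 0.2176 m^3 (4 s.f.). Final answer: 0.2176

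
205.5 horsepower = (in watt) 1.532e+05. Check: 1 horsepower = 745.69987 W, so 205.5 horsepower = 205.5 * 745.69987 = 153241.32 W. 153241.32 W = 153241.32 watt ≈ 1.532e+05 watt (4 s.f.).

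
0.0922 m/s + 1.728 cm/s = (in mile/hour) 0.2449. Check: 0.0922 m/s is already in m/s. 1 cm/s = 0.01 m/s, so 1.728 cm/s = 1.728 * 0.01 = 0.01728 m/s. Sum: 0.0922 + 0.01728 = 0.10948 m/s. 1 mile/hour = 0.44704 m/s, so 0.10948 m/s = 0.10948 / 0.44704 = 0.24489979 mile/hour ≈ 0.2449 mile/hour (4 s.f.).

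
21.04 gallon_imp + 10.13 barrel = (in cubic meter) 1.706. Check: 1 gallon_imp = 0.00454609 m^3, so 21.04 gallon_imp = 21.04 * 0.00454609 = 0.095649734 m^3. 1 barrel = 0.15898729 m^3, so 10.13 barrel = 10.13 * 0.15898729 = 1.6105413 m^3. Sum: 0.095649734 + 1.6105413 = 1.706191 m^3. 1.706191 m^3 = 1.706191 cubic meter ≈ 1.706 cubic meter (4 s.f.).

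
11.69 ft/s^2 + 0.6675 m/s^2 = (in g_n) 1 ft/s^2 = 0.3048 m/s^2, so 11.69 ft/s^2 = 11.69 * 0.3048 = 3.563112 m/s^2. 0.6675 m/s^2 is already in m/s^2. Sum: 3.563112 + 0.6675 = 4.230612 m/s^2. 1 g_n = 9.80665 m/s^2, so 4.230612 m/s^2 = 4.230612 / 9.80665 = 0.43140236 g_n ≈ 0.4314 g_n (4 s.f.). Final answer: 0.4314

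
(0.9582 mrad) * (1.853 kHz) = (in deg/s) 101.7. Check: 1 mrad = 0.001 rad, so 0.9582 mrad = 0.9582 * 0.001 = 0.0009582 rad. 1 kHz = 1000 Hz, so 1.853 kHz = 1.853 * 1000 = 1853 Hz. Combine: 0.0009582 rad * 1853 Hz = 1.7755446 rad/s. 1 deg/s = 0.017453293 rad/s, so 1.7755446 rad/s = 1.7755446 / 0.017453293 = 101.73121 deg/s ≈ 101.7 deg/s (4 s.f.).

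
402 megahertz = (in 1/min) 1 megahertz = 1000000 Hz, so 402 megahertz = 402 * 1000000 = 4.02e+08 Hz. 1 1/min = 0.016666667 Hz, so 4.02e+08 Hz = 4.02e+08 / 0.016666667 = 2.412e+10 1/min. Final answer: 2.412e+10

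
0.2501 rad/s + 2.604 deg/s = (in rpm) 0.2501 rad/s is already in rad/s. 1 deg/s = 0.017453293 rad/s, so 2.604 deg/s = 2.604 * 0.017453293 = 0.045448374 rad/s. Sum: 0.2501 + 0.045448374 = 0.29554837 rad/s. 1 rpm = 0.10471976 rad/s, so 0.29554837 rad/s = 0.29554837 / 0.10471976 = 2.8222791 rpm ≈ 2.822 rpm (4 s.f.). Final answer: 2.822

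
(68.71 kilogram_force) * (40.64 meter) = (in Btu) 25.95. Check: 1 kilogram_force = 9.80665 N, so 68.71 kilogram_force = 68.71 * 9.80665 = 673.81492 N. 40.64 meter = 40.64 m. Combine: 673.81492 N * 40.64 m = 27383.838 J. 1 Btu = 1055.0559 J, so 27383.838 J = 27383.838 / 1055.0559 = 25.954871 Btu ≈ 25.95 Btu (4 s.f.).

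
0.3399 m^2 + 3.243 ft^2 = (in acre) 0.0001584. Check: 0.3399 m^2 is already in m^2. 1 ft^2 = 0.09290304 m^2, so 3.243 ft^2 = 3.243 * 0.09290304 = 0.30128456 m^2. Sum: 0.3399 + 0.30128456 = 0.64118456 m^2. 1 acre = 4046.8564 m^2, so 0.64118456 m^2 = 0.64118456 / 4046.8564 = 0.00015844015 acre ≈ 0.0001584 acre (4 s.f.).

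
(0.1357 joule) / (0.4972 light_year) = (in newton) 2.885e-17. Check: 0.1357 joule = 0.1357 J. 1 light_year = 9.4607305e+15 m, so 0.4972 light_year = 0.4972 * 9.4607305e+15 = 4.7038752e+15 m. Combine: 0.1357 J / 4.7038752e+15 m = 2.8848555e-17 N. 2.8848555e-17 N = 2.8848555e-17 newton ≈ 2.885e-17 newton (4 s.f.).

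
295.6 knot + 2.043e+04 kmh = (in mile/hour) 1 knot = 0.51444444 m/s, so 295.6 knot = 295.6 * 0.51444444 = 152.06978 m/s. 1 kmh = 0.27777778 m/s, so 2.043e+04 kmh = 2.043e+04 * 0.27777778 = 5675 m/s. Sum: 152.06978 + 5675 = 5827.0698 m/s. 1 mile/hour = 0.44704 m/s, so 5827.0698 m/s = 5827.0698 / 0.44704 = 13034.784 mile/hour ≈ 1.303e+04 mile/hour (4 s.f.). Final answer: 1.303e+04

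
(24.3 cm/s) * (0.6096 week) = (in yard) 1 cm/s = 0.01 m/s, so 24.3 cm/s = 24.3 * 0.01 = 0.243 m/s. 1 week = 604800 s, so 0.6096 week = 0.6096 * 604800 = 368686.08 s. Combine: 0.243 m/s * 368686.08 s = 89590.717 m. 1 yard = 0.9144 m, so 89590.717 m = 89590.717 / 0.9144 = 97977.6 yard ≈ 9.798e+04 yard (4 s.f.). Final answer: 9.798e+04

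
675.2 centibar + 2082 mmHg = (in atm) 1 centibar = 1000 Pa, so 675.2 centibar = 675.2 * 1000 = 675200 Pa. 1 mmHg = 133.32237 Pa, so 2082 mmHg = 2082 * 133.32237 = 277577.17 Pa. Sum: 675200 + 277577.17 = 952777.17 Pa. 1 atm = 101325 Pa, so 952777.17 Pa = 952777.17 / 101325 = 9.4031796 atm ≈ 9.403 atm (4 s.f.). Final answer: 9.403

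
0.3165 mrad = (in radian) 1 mrad = 0.001 rad, so 0.3165 mrad = 0.3165 * 0.001 = 0.0003165 rad. 0.0003165 rad = 0.0003165 radian. Final answer: 0.0003165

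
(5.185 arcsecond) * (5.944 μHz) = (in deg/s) 8.561e-09. Check: 1 arcsecond = 4.8481368e-06 rad, so 5.185 arcsecond = 5.185 * 4.8481368e-06 = 2.5137589e-05 rad. 1 μHz = 1e-06 Hz, so 5.944 μHz = 5.944 * 1e-06 = 5.944e-06 Hz. Combine: 2.5137589e-05 rad * 5.944e-06 Hz = 1.4941783e-10 rad/s. 1 deg/s = 0.017453293 rad/s, so 1.4941783e-10 rad/s = 1.4941783e-10 / 0.017453293 = 8.5610111e-09 deg/s ≈ 8.561e-09 deg/s (4 s.f.).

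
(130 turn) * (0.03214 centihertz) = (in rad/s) 1 turn = 6.2831853 rad, so 130 turn = 130 * 6.2831853 = 816.81409 rad. 1 centihertz = 0.01 Hz, so 0.03214 centihertz = 0.03214 * 0.01 = 0.0003214 Hz. Combine: 816.81409 rad * 0.0003214 Hz = 0.26252405 rad/s. Result: 0.26252405 rad/s ≈ 0.2625 rad/s (4 s.f.). Final answer: 0.2625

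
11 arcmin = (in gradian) 1 arcmin = 0.00029088821 rad, so 11 arcmin = 11 * 0.00029088821 = 0.0031997703 rad. 1 gradian = 0.015707963 rad, so 0.0031997703 rad = 0.0031997703 / 0.015707963 = 0.2037037 gradian ≈ 0.2037 gradian (4 s.f.). Final answer: 0.2037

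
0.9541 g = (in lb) 0.002103. Check: 1 g = 0.001 kg, so 0.9541 g = 0.9541 * 0.001 = 0.0009541 kg. 1 lb = 0.45359237 kg, so 0.0009541 kg = 0.0009541 / 0.45359237 = 0.0021034304 lb ≈ 0.002103 lb (4 s.f.).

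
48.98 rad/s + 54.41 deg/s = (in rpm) 48.98 rad/s is already in rad/s. 1 deg/s = 0.017453293 rad/s, so 54.41 deg/s = 54.41 * 0.017453293 = 0.94963365 rad/s. Sum: 48.98 + 0.94963365 = 49.929634 rad/s. 1 rpm = 0.10471976 rad/s, so 49.929634 rad/s = 49.929634 / 0.10471976 = 476.79288 rpm ≈ 476.8 rpm (4 s.f.). Final answer: 476.8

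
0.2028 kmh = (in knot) 0.1095. Check: 1 kmh = 0.27777778 m/s, so 0.2028 kmh = 0.2028 * 0.27777778 = 0.056333333 m/s. 1 knot = 0.51444444 m/s, so 0.056333333 m/s = 0.056333333 / 0.51444444 = 0.10950324 knot ≈ 0.1095 knot (4 s.f.).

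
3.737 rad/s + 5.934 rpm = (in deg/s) 249.7. Check: 3.737 rad/s is already in rad/s. 1 rpm = 0.10471976 rad/s, so 5.934 rpm = 5.934 * 0.10471976 = 0.62140703 rad/s. Sum: 3.737 + 0.62140703 = 4.358407 rad/s. 1 deg/s = 0.017453293 rad/s, so 4.358407 rad/s = 4.358407 / 0.017453293 = 249.71833 deg/s ≈ 249.7 deg/s (4 s.f.).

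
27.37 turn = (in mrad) 1.72e+05. Check: 1 turn = 6.2831853 rad, so 27.37 turn = 27.37 * 6.2831853 = 171.97078 rad. 1 mrad = 0.001 rad, so 171.97078 rad = 171.97078 / 0.001 = 171970.78 mrad ≈ 1.72e+05 mrad (4 s.f.).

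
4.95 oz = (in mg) 1.403e+05. Check: 1 oz = 0.028349523 kg, so 4.95 oz = 4.95 * 0.028349523 = 0.14033014 kg. 1 mg = 1e-06 kg, so 0.14033014 kg = 0.14033014 / 1e-06 = 140330.14 mg ≈ 1.403e+05 mg (4 s.f.).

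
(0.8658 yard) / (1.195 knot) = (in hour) 0.0003577. Check: 1 yard = 0.9144 m, so 0.8658 yard = 0.8658 * 0.9144 = 0.79168752 m. 1 knot = 0.51444444 m/s, so 1.195 knot = 1.195 * 0.51444444 = 0.61476111 m/s. Combine: 0.79168752 m / 0.61476111 m/s = 1.287797 s. 1 hour = 3600 s, so 1.287797 s = 1.287797 / 3600 = 0.00035772139 hour ≈ 0.0003577 hour (4 s.f.).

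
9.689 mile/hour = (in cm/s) 433.1. Check: 1 mile/hour = 0.44704 m/s, so 9.689 mile/hour = 9.689 * 0.44704 = 4.3313706 m/s. 1 cm/s = 0.01 m/s, so 4.3313706 m/s = 4.3313706 / 0.01 = 433.13706 cm/s ≈ 433.1 cm/s (4 s.f.).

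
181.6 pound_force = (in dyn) 1 pound_force = 4.4482216 N, so 181.6 pound_force = 181.6 * 4.4482216 = 807.79705 N. 1 dyn = 1e-05 N, so 807.79705 N = 807.79705 / 1e-05 = 80779705 dyn ≈ 8.078e+07 dyn (4 s.f.). Final answer: 8.078e+07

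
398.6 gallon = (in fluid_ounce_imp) 1 gallon = 0.0037854118 m^3, so 398.6 gallon = 398.6 * 0.0037854118 = 1.5088651 m^3. 1 fluid_ounce_imp = 2.8413063e-05 m^3, so 1.5088651 m^3 = 1.5088651 / 2.8413063e-05 = 53104.629 fluid_ounce_imp ≈ 5.31e+04 fluid_ounce_imp (4 s.f.). Final answer: 5.31e+04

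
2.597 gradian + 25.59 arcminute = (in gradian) 1 gradian = 0.015707963 rad, so 2.597 gradian = 2.597 * 0.015707963 = 0.040793581 rad. 1 arcminute = 0.00029088821 rad, so 25.59 arcminute = 25.59 * 0.00029088821 = 0.0074438293 rad. Sum: 0.040793581 + 0.0074438293 = 0.04823741 rad. 1 gradian = 0.015707963 rad, so 0.04823741 rad = 0.04823741 / 0.015707963 = 3.0708889 gradian ≈ 3.071 gradian (4 s.f.). Final answer: 3.071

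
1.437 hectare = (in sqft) 1.547e+05. Check: 1 hectare = 10000 m^2, so 1.437 hectare = 1.437 * 10000 = 14370 m^2. 1 sqft = 0.09290304 m^2, so 14370 m^2 = 14370 / 0.09290304 = 154677.39 sqft ≈ 1.547e+05 sqft (4 s.f.).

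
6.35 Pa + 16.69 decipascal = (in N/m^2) 6.35 Pa is already in Pa. 1 decipascal = 0.1 Pa, so 16.69 decipascal = 16.69 * 0.1 = 1.669 Pa. Sum: 6.35 + 1.669 = 8.019 Pa. 8.019 Pa = 8.019 N/m^2. Final answer: 8.019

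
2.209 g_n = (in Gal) 1 g_n = 9.80665 m/s^2, so 2.209 g_n = 2.209 * 9.80665 = 21.66289 m/s^2. 1 Gal = 0.01 m/s^2, so 21.66289 m/s^2 = 21.66289 / 0.01 = 2166.289 Gal ≈ 2166 Gal (4 s.f.). Final answer: 2166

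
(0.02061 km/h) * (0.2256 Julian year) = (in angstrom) 4.076e+14. Check: 1 km/h = 0.27777778 m/s, so 0.02061 km/h = 0.02061 * 0.27777778 = 0.005725 m/s. 1 Julian year = 31557600 s, so 0.2256 Julian year = 0.2256 * 31557600 = 7119394.6 s. Combine: 0.005725 m/s * 7119394.6 s = 40758.534 m. 1 angstrom = 1e-10 m, so 40758.534 m = 40758.534 / 1e-10 = 4.0758534e+14 angstrom ≈ 4.076e+14 angstrom (4 s.f.).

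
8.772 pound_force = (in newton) 39.02. Check: 1 pound_force = 4.4482216 N, so 8.772 pound_force = 8.772 * 4.4482216 = 39.0198 N. 39.0198 N = 39.0198 newton ≈ 39.02 newton (4 s.f.).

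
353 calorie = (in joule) 1 calorie = 4.184 J, so 353 calorie = 353 * 4.184 = 1476.952 J. 1476.952 J = 1476.952 joule ≈ 1477 joule (4 s.f.). Final answer: 1477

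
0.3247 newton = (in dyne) 3.247e+04. Check: 0.3247 newton = 0.3247 N. 1 dyne = 1e-05 N, so 0.3247 N = 0.3247 / 1e-05 = 32470 dyne ≈ 3.247e+04 dyne (4 s.f.).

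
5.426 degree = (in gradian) 6.029. Check: 1 degree = 0.017453293 rad, so 5.426 degree = 5.426 * 0.017453293 = 0.094701565 rad. 1 gradian = 0.015707963 rad, so 0.094701565 rad = 0.094701565 / 0.015707963 = 6.0288889 gradian ≈ 6.029 gradian (4 s.f.).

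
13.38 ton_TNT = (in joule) 1 ton_TNT = 4.184e+09 J, so 13.38 ton_TNT = 13.38 * 4.184e+09 = 5.598192e+10 J. 5.598192e+10 J = 5.598192e+10 joule ≈ 5.598e+10 joule (4 s.f.). Final answer: 5.598e+10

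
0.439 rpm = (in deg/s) 2.634. Check: 1 rpm = 0.10471976 rad/s, so 0.439 rpm = 0.439 * 0.10471976 = 0.045971972 rad/s. 1 deg/s = 0.017453293 rad/s, so 0.045971972 rad/s = 0.045971972 / 0.017453293 = 2.634 deg/s.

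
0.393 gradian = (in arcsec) 1 gradian = 0.015707963 rad, so 0.393 gradian = 0.393 * 0.015707963 = 0.0061732296 rad. 1 arcsec = 4.8481368e-06 rad, so 0.0061732296 rad = 0.0061732296 / 4.8481368e-06 = 1273.32 arcsec ≈ 1273 arcsec (4 s.f.). Final answer: 1273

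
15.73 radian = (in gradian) 15.73 radian = 15.73 rad. 1 gradian = 0.015707963 rad, so 15.73 rad = 15.73 / 0.015707963 = 1001.4029 gradian ≈ 1001 gradian (4 s.f.). Final answer: 1001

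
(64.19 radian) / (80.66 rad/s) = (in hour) 0.0002211. Check: 64.19 radian = 64.19 rad. 80.66 rad/s is already in rad/s. Combine: 64.19 rad / 80.66 rad/s = 0.79580957 s. 1 hour = 3600 s, so 0.79580957 s = 0.79580957 / 3600 = 0.00022105821 hour ≈ 0.0002211 hour (4 s.f.).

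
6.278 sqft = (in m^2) 1 sqft = 0.09290304 m^2, so 6.278 sqft = 6.278 * 0.09290304 = 0.58324529 m^2. Result: 0.58324529 m^2 ≈ 0.5832 m^2 (4 s.f.). Final answer: 0.5832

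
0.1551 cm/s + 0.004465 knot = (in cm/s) 0.3848. Check: 1 cm/s = 0.01 m/s, so 0.1551 cm/s = 0.1551 * 0.01 = 0.001551 m/s. 1 knot = 0.51444444 m/s, so 0.004465 knot = 0.004465 * 0.51444444 = 0.0022969944 m/s. Sum: 0.001551 + 0.0022969944 = 0.0038479944 m/s. 1 cm/s = 0.01 m/s, so 0.0038479944 m/s = 0.0038479944 / 0.01 = 0.38479944 cm/s ≈ 0.3848 cm/s (4 s.f.).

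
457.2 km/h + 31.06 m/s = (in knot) 307.2. Check: 1 km/h = 0.27777778 m/s, so 457.2 km/h = 457.2 * 0.27777778 = 127 m/s. 31.06 m/s is already in m/s. Sum: 127 + 31.06 = 158.06 m/s. 1 knot = 0.51444444 m/s, so 158.06 m/s = 158.06 / 0.51444444 = 307.24406 knot ≈ 307.2 knot (4 s.f.).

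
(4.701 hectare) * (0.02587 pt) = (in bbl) 1 hectare = 10000 m^2, so 4.701 hectare = 4.701 * 10000 = 47010 m^2. 1 pt = 0.00035277778 m, so 0.02587 pt = 0.02587 * 0.00035277778 = 9.1263611e-06 m. Combine: 47010 m^2 * 9.1263611e-06 m = 0.42903024 m^3. 1 bbl = 0.15898729 m^3, so 0.42903024 m^3 = 0.42903024 / 0.15898729 = 2.698519 bbl ≈ 2.699 bbl (4 s.f.). Final answer: 2.699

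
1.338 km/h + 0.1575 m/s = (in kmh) 1 km/h = 0.27777778 m/s, so 1.338 km/h = 1.338 * 0.27777778 = 0.37166667 m/s. 0.1575 m/s is already in m/s. Sum: 0.37166667 + 0.1575 = 0.52916667 m/s. 1 kmh = 0.27777778 m/s, so 0.52916667 m/s = 0.52916667 / 0.27777778 = 1.905 kmh. Final answer: 1.905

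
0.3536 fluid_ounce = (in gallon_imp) 0.0023. Check: 1 fluid_ounce = 2.957353e-05 m^3, so 0.3536 fluid_ounce = 0.3536 * 2.957353e-05 = 1.04572e-05 m^3. 1 gallon_imp = 0.00454609 m^3, so 1.04572e-05 m^3 = 1.04572e-05 / 0.00454609 = 0.0023002624 gallon_imp ≈ 0.0023 gallon_imp (4 s.f.).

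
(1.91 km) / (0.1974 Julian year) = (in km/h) 0.001104. Check: 1 km = 1000 m, so 1.91 km = 1.91 * 1000 = 1910 m. 1 Julian year = 31557600 s, so 0.1974 Julian year = 0.1974 * 31557600 = 6229470.2 s. Combine: 1910 m / 6229470.2 s = 0.00030660713 m/s. 1 km/h = 0.27777778 m/s, so 0.00030660713 m/s = 0.00030660713 / 0.27777778 = 0.0011037857 km/h ≈ 0.001104 km/h (4 s.f.).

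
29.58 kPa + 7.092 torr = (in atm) 1 kPa = 1000 Pa, so 29.58 kPa = 29.58 * 1000 = 29580 Pa. 1 torr = 133.32237 Pa, so 7.092 torr = 7.092 * 133.32237 = 945.52224 Pa. Sum: 29580 + 945.52224 = 30525.522 Pa. 1 atm = 101325 Pa, so 30525.522 Pa = 30525.522 / 101325 = 0.30126348 atm ≈ 0.3013 atm (4 s.f.). Final answer: 0.3013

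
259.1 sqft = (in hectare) 1 sqft = 0.09290304 m^2, so 259.1 sqft = 259.1 * 0.09290304 = 24.071178 m^2. 1 hectare = 10000 m^2, so 24.071178 m^2 = 24.071178 / 10000 = 0.0024071178 hectare ≈ 0.002407 hectare (4 s.f.). Final answer: 0.002407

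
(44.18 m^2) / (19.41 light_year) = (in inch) 44.18 m^2 is already in m^2. 1 light_year = 9.4607305e+15 m, so 19.41 light_year = 19.41 * 9.4607305e+15 = 1.8363278e+17 m. Combine: 44.18 m^2 / 1.8363278e+17 m = 2.4058886e-16 m. 1 inch = 0.0254 m, so 2.4058886e-16 m = 2.4058886e-16 / 0.0254 = 9.4720022e-15 inch ≈ 9.472e-15 inch (4 s.f.). Final answer: 9.472e-15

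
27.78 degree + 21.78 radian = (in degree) 1 degree = 0.017453293 rad, so 27.78 degree = 27.78 * 0.017453293 = 0.48485247 rad. 21.78 radian = 21.78 rad. Sum: 0.48485247 + 21.78 = 22.264852 rad. 1 degree = 0.017453293 rad, so 22.264852 rad = 22.264852 / 0.017453293 = 1275.6821 degree ≈ 1276 degree (4 s.f.). Final answer: 1276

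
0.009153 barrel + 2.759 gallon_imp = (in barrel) 0.08804. Check: 1 barrel = 0.15898729 m^3, so 0.009153 barrel = 0.009153 * 0.15898729 = 0.0014552107 m^3. 1 gallon_imp = 0.00454609 m^3, so 2.759 gallon_imp = 2.759 * 0.00454609 = 0.012542662 m^3. Sum: 0.0014552107 + 0.012542662 = 0.013997873 m^3. 1 barrel = 0.15898729 m^3, so 0.013997873 m^3 = 0.013997873 / 0.15898729 = 0.088043972 barrel ≈ 0.08804 barrel (4 s.f.).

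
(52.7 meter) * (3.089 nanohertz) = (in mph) 52.7 meter = 52.7 m. 1 nanohertz = 1e-09 Hz, so 3.089 nanohertz = 3.089 * 1e-09 = 3.089e-09 Hz. Combine: 52.7 m * 3.089e-09 Hz = 1.627903e-07 m/s. 1 mph = 0.44704 m/s, so 1.627903e-07 m/s = 1.627903e-07 / 0.44704 = 3.6415153e-07 mph ≈ 3.642e-07 mph (4 s.f.). Final answer: 3.642e-07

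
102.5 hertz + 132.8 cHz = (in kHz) 0.1038. Check: 102.5 hertz = 102.5 Hz. 1 cHz = 0.01 Hz, so 132.8 cHz = 132.8 * 0.01 = 1.328 Hz. Sum: 102.5 + 1.328 = 103.828 Hz. 1 kHz = 1000 Hz, so 103.828 Hz = 103.828 / 1000 = 0.103828 kHz ≈ 0.1038 kHz (4 s.f.).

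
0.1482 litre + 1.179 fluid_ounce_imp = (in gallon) 1 litre = 0.001 m^3, so 0.1482 litre = 0.1482 * 0.001 = 0.0001482 m^3. 1 fluid_ounce_imp = 2.8413063e-05 m^3, so 1.179 fluid_ounce_imp = 1.179 * 2.8413063e-05 = 3.3499001e-05 m^3. Sum: 0.0001482 + 3.3499001e-05 = 0.000181699 m^3. 1 gallon = 0.0037854118 m^3, so 0.000181699 m^3 = 0.000181699 / 0.0037854118 = 0.047999798 gallon ≈ 0.048 gallon (4 s.f.). Final answer: 0.048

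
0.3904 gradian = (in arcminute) 21.08. Check: 1 gradian = 0.015707963 rad, so 0.3904 gradian = 0.3904 * 0.015707963 = 0.0061323889 rad. 1 arcminute = 0.00029088821 rad, so 0.0061323889 rad = 0.0061323889 / 0.00029088821 = 21.0816 arcminute ≈ 21.08 arcminute (4 s.f.).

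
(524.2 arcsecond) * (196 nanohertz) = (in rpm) 1 arcsecond = 4.8481368e-06 rad, so 524.2 arcsecond = 524.2 * 4.8481368e-06 = 0.0025413933 rad. 1 nanohertz = 1e-09 Hz, so 196 nanohertz = 196 * 1e-09 = 1.96e-07 Hz. Combine: 0.0025413933 rad * 1.96e-07 Hz = 4.9811309e-10 rad/s. 1 rpm = 0.10471976 rad/s, so 4.9811309e-10 rad/s = 4.9811309e-10 / 0.10471976 = 4.7566296e-09 rpm ≈ 4.757e-09 rpm (4 s.f.). Final answer: 4.757e-09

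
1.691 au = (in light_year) 2.674e-05. Check: 1 au = 1.4959787e+11 m, so 1.691 au = 1.691 * 1.4959787e+11 = 2.5297e+11 m. 1 light_year = 9.4607305e+15 m, so 2.5297e+11 m = 2.5297e+11 / 9.4607305e+15 = 2.673895e-05 light_year ≈ 2.674e-05 light_year (4 s.f.).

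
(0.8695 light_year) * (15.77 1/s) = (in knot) 1 light_year = 9.4607305e+15 m, so 0.8695 light_year = 0.8695 * 9.4607305e+15 = 8.2261051e+15 m. 15.77 1/s = 15.77 Hz. Combine: 8.2261051e+15 m * 15.77 Hz = 1.2972568e+17 m/s. 1 knot = 0.51444444 m/s, so 1.2972568e+17 m/s = 1.2972568e+17 / 0.51444444 = 2.5216655e+17 knot ≈ 2.522e+17 knot (4 s.f.). Final answer: 2.522e+17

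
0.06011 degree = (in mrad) 1.049. Check: 1 degree = 0.017453293 rad, so 0.06011 degree = 0.06011 * 0.017453293 = 0.0010491174 rad. 1 mrad = 0.001 rad, so 0.0010491174 rad = 0.0010491174 / 0.001 = 1.0491174 mrad ≈ 1.049 mrad (4 s.f.).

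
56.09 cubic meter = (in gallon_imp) 1.234e+04. Check: 56.09 cubic meter = 56.09 m^3. 1 gallon_imp = 0.00454609 m^3, so 56.09 m^3 = 56.09 / 0.00454609 = 12338.075 gallon_imp ≈ 1.234e+04 gallon_imp (4 s.f.).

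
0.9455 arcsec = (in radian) 4.584e-06. Check: 1 arcsec = 4.8481368e-06 rad, so 0.9455 arcsec = 0.9455 * 4.8481368e-06 = 4.5839134e-06 rad. 4.5839134e-06 rad = 4.5839134e-06 radian ≈ 4.584e-06 radian (4 s.f.).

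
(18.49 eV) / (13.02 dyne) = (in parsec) 1 eV = 1.6021766e-19 J, so 18.49 eV = 18.49 * 1.6021766e-19 = 2.9624246e-18 J. 1 dyne = 1e-05 N, so 13.02 dyne = 13.02 * 1e-05 = 0.0001302 N. Combine: 2.9624246e-18 J / 0.0001302 N = 2.2752877e-14 m. 1 parsec = 3.0856776e+16 m, so 2.2752877e-14 m = 2.2752877e-14 / 3.0856776e+16 = 7.3737053e-31 parsec ≈ 7.374e-31 parsec (4 s.f.). Final answer: 7.374e-31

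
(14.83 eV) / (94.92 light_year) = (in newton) 2.646e-36. Check: 1 eV = 1.6021766e-19 J, so 14.83 eV = 14.83 * 1.6021766e-19 = 2.3760279e-18 J. 1 light_year = 9.4607305e+15 m, so 94.92 light_year = 94.92 * 9.4607305e+15 = 8.9801254e+17 m. Combine: 2.3760279e-18 J / 8.9801254e+17 m = 2.6458739e-36 N. 2.6458739e-36 N = 2.6458739e-36 newton ≈ 2.646e-36 newton (4 s.f.).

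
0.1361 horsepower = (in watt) 1 horsepower = 745.69987 W, so 0.1361 horsepower = 0.1361 * 745.69987 = 101.48975 W. 101.48975 W = 101.48975 watt ≈ 101.5 watt (4 s.f.). Final answer: 101.5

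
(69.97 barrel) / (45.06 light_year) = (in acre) 1 barrel = 0.15898729 m^3, so 69.97 barrel = 69.97 * 0.15898729 = 11.124341 m^3. 1 light_year = 9.4607305e+15 m, so 45.06 light_year = 45.06 * 9.4607305e+15 = 4.2630052e+17 m. Combine: 11.124341 m^3 / 4.2630052e+17 m = 2.6095068e-17 m^2. 1 acre = 4046.8564 m^2, so 2.6095068e-17 m^2 = 2.6095068e-17 / 4046.8564 = 6.4482318e-21 acre ≈ 6.448e-21 acre (4 s.f.). Final answer: 6.448e-21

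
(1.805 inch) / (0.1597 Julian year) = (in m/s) 1 inch = 0.0254 m, so 1.805 inch = 1.805 * 0.0254 = 0.045847 m. 1 Julian year = 31557600 s, so 0.1597 Julian year = 0.1597 * 31557600 = 5039748.7 s. Combine: 0.045847 m / 5039748.7 s = 9.0970805e-09 m/s. Result: 9.0970805e-09 m/s ≈ 9.097e-09 m/s (4 s.f.). Final answer: 9.097e-09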